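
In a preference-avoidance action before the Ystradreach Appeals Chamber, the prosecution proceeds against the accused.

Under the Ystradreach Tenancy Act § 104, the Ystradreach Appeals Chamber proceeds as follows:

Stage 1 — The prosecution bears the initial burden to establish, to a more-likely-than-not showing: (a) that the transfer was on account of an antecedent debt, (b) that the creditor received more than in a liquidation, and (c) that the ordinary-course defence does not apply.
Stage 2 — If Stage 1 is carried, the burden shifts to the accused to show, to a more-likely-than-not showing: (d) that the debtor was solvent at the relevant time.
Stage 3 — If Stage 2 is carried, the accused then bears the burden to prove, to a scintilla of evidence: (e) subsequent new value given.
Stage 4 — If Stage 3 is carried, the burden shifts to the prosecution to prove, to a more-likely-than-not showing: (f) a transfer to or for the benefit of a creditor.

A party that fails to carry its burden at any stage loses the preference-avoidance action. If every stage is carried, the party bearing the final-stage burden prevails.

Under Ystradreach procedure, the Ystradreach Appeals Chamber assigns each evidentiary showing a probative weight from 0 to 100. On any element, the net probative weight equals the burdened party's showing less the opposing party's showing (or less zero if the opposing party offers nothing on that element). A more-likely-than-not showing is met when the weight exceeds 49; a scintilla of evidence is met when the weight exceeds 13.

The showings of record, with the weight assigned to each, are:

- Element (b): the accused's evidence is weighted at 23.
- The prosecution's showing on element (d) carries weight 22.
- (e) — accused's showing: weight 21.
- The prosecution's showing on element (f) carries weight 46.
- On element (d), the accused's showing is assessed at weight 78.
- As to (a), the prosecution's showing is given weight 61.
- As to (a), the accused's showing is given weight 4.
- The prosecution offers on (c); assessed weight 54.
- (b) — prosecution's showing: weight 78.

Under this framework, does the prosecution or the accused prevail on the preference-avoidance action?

accused

At Stage 1 the prosecution must meet a more-likely-than-not showing (weight exceeds 49): on (a) the weight is 61 less the opposing 4 gives net 57, > 49, so (a) meets the standard; on (b) the weight is 78 less the opposing 23 gives net 55, which does exceed 49, so (b) meets the standard; on (c) the weight is 54, > 49, so (c) meets the standard.
  Stage 1 carried; the burden shifts to the accused.
At Stage 2 the accused must meet a more-likely-than-not showing (weight exceeds 49): on (d) the weight is 78 less the opposing 22 gives net 56, which does exceed 49, so (d) meets the standard.
  Stage 2 is satisfied; the accused continues to bear the burden.
At Stage 3 the accused must meet a scintilla of evidence (weight exceeds 13): on (e) the weight is 21, > 13, so (e) meets the standard.
  The accused carries Stage 3; the prosecution now bears the burden.
At Stage 4 the prosecution must meet a more-likely-than-not showing (weight exceeds 49): on (f) the weight is 46, which does not exceed 49, so (f) does not meet the standard.
  Stage 4 not carried; the prosecution fails its burden.
The analysis ends at Stage 4; the accused prevails.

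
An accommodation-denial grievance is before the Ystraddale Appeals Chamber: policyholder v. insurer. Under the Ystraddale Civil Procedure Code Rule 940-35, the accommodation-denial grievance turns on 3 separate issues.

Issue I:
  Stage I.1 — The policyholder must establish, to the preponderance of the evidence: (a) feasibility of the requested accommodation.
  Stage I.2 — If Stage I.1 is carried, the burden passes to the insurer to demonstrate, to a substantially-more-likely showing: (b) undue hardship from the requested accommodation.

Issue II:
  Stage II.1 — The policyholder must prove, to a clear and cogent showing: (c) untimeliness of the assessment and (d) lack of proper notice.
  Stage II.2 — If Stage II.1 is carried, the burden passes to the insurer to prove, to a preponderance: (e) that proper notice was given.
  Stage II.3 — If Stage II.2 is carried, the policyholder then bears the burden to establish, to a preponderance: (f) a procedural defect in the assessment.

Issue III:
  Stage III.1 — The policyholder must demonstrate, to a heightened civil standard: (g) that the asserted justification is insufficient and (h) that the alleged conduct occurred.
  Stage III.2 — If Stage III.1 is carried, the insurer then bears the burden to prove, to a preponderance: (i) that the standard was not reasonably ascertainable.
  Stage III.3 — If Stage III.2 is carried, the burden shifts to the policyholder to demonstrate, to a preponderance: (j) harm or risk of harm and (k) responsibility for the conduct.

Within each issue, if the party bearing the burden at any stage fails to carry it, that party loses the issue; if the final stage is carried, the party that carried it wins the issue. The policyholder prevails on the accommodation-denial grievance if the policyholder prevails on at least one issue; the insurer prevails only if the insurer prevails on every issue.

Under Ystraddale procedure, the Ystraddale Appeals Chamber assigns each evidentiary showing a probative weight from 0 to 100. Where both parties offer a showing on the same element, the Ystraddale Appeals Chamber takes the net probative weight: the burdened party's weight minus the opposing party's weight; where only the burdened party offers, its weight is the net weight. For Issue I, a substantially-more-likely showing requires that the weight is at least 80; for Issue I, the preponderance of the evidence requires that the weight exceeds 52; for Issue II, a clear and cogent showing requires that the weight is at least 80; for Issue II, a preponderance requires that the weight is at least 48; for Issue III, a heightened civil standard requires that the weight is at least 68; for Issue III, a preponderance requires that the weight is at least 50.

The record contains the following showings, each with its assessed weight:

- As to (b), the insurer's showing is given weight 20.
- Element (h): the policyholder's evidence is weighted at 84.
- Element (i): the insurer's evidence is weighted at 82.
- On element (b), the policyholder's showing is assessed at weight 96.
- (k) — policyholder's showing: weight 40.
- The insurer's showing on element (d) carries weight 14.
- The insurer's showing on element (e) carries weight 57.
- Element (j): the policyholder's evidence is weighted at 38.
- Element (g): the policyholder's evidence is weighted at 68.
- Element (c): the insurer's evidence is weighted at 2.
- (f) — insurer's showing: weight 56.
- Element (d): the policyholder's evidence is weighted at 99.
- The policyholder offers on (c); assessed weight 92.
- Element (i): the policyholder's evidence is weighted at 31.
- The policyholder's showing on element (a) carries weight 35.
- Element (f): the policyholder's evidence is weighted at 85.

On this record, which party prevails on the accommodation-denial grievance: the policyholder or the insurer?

insurer

— Issue I —
At Stage I.1 the policyholder must meet the preponderance of the evidence (weight exceeds 52): on (a) the weight is 35, ≤ 52, so (a) does not meet the standard.
  Not every element is met, so the policyholder fails to carry Stage I.1.
So the insurer prevails on this issue.
— Issue II —
Stage II.1 (policyholder, a clear and cogent showing, weight is at least 80): (c) net 92−2=90 ≥ 80 — meets; (d) net 99−14=85 ≥ 80 — meets.
  All elements met. The burden passes to the insurer.
Stage II.2 (insurer, a preponderance, weight is at least 48): (e) 57 ≥ 48 — meets.
  Stage II.2 carried; the burden shifts to the policyholder.
Stage II.3 (policyholder, a preponderance, weight is at least 48): (f) net 85−56=29 < 48 — fails.
  Not every element is met, so the policyholder fails to carry Stage II.3.
The insurer prevails on this issue.
— Issue III —
At Stage III.1 the policyholder must meet a heightened civil standard (weight is at least 68): on (g) the weight is 68, which does reach 68, so (g) meets the standard; on (h) the weight is 84, which does reach 68, so (h) meets the standard.
  Stage III.1 is satisfied; the onus moves to the insurer.
At Stage III.2 the insurer must meet a preponderance (weight is at least 50): on (i) the weight is 82 less the opposing 31 gives net 51, ≥ 50, so (i) meets the standard.
  Stage III.2 carried; the burden shifts to the policyholder.
At Stage III.3 the policyholder must meet a preponderance (weight is at least 50): on (j) the weight is 38, < 50, so (j) does not meet the standard; on (k) the weight is 40, < 50, so (k) does not meet the standard.
  Stage III.3 not carried; the policyholder fails its burden.
The analysis ends at Stage III.3; the insurer prevails on this issue.
Per-issue: Issue I → insurer; Issue II → insurer; Issue III → insurer. The policyholder must prevail on at least one issue; overall, the insurer prevails.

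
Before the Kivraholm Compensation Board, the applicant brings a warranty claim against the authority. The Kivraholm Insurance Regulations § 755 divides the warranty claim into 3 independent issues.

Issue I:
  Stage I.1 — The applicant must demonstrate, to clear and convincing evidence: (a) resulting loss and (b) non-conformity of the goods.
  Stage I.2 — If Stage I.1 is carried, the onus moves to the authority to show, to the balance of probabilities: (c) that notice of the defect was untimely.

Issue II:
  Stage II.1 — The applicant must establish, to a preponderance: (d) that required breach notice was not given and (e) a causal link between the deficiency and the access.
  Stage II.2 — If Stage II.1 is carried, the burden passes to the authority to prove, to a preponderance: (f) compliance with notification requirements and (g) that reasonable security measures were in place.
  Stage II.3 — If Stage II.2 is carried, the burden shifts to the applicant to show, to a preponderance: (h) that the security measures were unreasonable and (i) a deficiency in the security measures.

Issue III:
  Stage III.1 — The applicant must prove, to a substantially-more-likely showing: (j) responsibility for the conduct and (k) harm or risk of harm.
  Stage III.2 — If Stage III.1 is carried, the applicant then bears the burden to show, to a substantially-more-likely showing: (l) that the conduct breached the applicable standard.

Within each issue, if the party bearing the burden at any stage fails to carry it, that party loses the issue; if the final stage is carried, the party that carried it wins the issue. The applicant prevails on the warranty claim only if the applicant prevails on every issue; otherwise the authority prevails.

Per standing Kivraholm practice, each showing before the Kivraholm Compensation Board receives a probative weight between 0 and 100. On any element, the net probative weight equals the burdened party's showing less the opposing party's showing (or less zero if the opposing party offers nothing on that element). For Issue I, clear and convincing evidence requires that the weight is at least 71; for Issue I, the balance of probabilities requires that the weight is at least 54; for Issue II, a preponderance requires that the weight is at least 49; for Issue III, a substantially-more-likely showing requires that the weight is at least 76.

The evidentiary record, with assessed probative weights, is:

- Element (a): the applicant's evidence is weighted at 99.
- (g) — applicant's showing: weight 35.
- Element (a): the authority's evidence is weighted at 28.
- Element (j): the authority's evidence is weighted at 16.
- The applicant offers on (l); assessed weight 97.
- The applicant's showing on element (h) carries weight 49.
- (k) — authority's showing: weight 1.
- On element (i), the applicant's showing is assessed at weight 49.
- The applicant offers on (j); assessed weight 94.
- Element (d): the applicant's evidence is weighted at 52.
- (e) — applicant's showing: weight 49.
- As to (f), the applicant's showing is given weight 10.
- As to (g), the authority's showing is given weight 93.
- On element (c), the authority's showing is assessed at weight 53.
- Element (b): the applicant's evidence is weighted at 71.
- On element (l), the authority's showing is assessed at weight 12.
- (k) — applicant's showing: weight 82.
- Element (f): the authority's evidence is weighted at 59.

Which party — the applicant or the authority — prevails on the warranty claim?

— Issue I —
Stage I.1 — burden on applicant; standard: clear and convincing evidence (weight is at least 71).
    (a): 99 − 28 = 71 ≥ 71 [met]
    (b): 71 ≥ 71 [met]
  Stage I.1 carried; the burden shifts to the authority.
Stage I.2 — burden on authority; standard: the balance of probabilities (weight is at least 54).
    (c): 53 < 54 [not met]
  The authority does not carry Stage I.2.
The applicant prevails on this issue.
— Issue II —
Stage II.1 (applicant, a preponderance, weight is at least 49): (d) 52 ≥ 49 — meets; (e) 49 ≥ 49 — meets.
  Stage II.1 carried; the burden shifts to the authority.
Stage II.2 (authority, a preponderance, weight is at least 49): (f) net 59−10=49 ≥ 49 — meets; (g) net 93−35=58 ≥ 49 — meets.
  All elements met. The burden passes to the applicant.
Stage II.3 (applicant, a preponderance, weight is at least 49): (h) 49 ≥ 49 — meets; (i) 49 ≥ 49 — meets.
  Stage II.3 carried; the final stage is satisfied.
All stages carried — the applicant prevails on this issue.
— Issue III —
Stage III.1 (applicant, a substantially-more-likely showing, weight is at least 76): (j) net 94−16=78 ≥ 76 — meets; (k) net 82−1=81 ≥ 76 — meets.
  Stage III.1 carried; the burden remains with the applicant.
Stage III.2 (applicant, a substantially-more-likely showing, weight is at least 76): (l) net 97−12=85 ≥ 76 — meets.
  All elements met at the final stage.
Every stage carried; the applicant prevails on this issue.
Per-issue: Issue I → applicant; Issue II → applicant; Issue III → applicant. The applicant must prevail on every issue; overall, the applicant prevails.

applicant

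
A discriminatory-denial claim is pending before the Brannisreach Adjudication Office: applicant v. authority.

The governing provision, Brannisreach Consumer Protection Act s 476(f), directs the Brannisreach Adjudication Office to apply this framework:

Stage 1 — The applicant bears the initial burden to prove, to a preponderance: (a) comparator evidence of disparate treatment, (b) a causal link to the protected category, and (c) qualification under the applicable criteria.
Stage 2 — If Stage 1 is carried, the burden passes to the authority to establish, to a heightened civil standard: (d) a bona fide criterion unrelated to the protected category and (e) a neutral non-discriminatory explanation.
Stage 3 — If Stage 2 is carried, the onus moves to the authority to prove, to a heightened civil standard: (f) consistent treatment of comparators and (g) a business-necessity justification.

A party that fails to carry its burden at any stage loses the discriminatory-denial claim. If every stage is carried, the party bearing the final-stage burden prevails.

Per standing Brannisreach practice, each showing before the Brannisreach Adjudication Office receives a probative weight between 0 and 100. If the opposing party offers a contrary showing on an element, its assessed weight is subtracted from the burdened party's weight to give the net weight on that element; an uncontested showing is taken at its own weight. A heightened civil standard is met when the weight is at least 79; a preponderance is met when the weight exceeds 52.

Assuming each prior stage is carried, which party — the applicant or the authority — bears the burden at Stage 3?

authority

Stage 3's rule assigns the burden to the authority (to a heightened civil standard).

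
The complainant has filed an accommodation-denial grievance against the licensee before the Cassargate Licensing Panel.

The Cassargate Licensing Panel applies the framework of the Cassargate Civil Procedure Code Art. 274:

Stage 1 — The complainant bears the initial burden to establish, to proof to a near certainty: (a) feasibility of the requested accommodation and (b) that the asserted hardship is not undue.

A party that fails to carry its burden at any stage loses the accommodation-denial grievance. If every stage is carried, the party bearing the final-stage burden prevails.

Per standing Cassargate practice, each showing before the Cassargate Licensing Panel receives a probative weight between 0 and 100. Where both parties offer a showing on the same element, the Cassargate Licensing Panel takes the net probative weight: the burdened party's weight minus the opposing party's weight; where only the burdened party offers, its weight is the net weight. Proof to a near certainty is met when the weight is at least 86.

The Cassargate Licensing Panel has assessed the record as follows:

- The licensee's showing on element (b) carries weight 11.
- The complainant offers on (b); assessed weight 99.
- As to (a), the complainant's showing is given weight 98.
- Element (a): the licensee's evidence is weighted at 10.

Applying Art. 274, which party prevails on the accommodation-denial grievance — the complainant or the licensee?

complainant

At Stage 1 the complainant must meet proof to a near certainty (weight is at least 86): on (a) the weight is 98 less the opposing 10 gives net 88, ≥ 86, so (a) meets the standard; on (b) the weight is 99 less the opposing 11 gives net 88, which does reach 86, so (b) meets the standard.
  All elements met at the final stage.
With every stage satisfied, the complainant prevails.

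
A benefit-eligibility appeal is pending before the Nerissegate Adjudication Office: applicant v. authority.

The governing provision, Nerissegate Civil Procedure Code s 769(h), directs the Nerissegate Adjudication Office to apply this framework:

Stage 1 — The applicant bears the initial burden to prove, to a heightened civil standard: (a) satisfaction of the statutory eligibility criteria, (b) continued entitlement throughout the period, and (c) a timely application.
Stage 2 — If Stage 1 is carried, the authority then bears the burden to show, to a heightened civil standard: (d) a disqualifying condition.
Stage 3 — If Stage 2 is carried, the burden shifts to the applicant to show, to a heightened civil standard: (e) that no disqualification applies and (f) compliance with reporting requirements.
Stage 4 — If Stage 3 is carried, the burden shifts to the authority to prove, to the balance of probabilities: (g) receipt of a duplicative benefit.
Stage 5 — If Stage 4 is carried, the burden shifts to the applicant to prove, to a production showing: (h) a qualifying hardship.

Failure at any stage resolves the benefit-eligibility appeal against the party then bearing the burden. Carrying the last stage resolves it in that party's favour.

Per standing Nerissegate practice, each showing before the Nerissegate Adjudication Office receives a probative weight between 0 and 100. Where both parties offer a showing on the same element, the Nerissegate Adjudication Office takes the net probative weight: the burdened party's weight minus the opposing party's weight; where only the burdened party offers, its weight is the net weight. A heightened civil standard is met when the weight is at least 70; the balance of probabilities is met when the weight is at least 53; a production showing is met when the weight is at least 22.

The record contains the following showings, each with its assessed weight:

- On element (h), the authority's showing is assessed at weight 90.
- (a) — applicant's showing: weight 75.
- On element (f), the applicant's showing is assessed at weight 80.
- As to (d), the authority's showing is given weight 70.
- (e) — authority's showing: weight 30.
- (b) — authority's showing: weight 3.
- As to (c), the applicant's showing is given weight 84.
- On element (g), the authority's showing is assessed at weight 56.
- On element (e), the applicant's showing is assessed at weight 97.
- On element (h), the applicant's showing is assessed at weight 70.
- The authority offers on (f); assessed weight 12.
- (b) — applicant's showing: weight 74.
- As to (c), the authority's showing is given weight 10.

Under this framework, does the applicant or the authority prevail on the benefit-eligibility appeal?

authority

Stage 1 — burden on applicant; standard: a heightened civil standard (weight is at least 70).
    (a): 75 ≥ 70 [met]
    (b): 74 − 3 = 71 ≥ 70 [met]
    (c): 84 − 10 = 74 ≥ 70 [met]
  All elements met. The burden passes to the authority.
Stage 2 — burden on authority; standard: a heightened civil standard (weight is at least 70).
    (d): 70 ≥ 70 [met]
  Stage 2 is satisfied; the onus moves to the applicant.
Stage 3 — burden on applicant; standard: a heightened civil standard (weight is at least 70).
    (e): 97 − 30 = 67 < 70 [not met]
    (f): 80 − 12 = 68 < 70 [not met]
  Stage 3 not carried; the applicant fails its burden.
The analysis ends at Stage 3; the authority prevails.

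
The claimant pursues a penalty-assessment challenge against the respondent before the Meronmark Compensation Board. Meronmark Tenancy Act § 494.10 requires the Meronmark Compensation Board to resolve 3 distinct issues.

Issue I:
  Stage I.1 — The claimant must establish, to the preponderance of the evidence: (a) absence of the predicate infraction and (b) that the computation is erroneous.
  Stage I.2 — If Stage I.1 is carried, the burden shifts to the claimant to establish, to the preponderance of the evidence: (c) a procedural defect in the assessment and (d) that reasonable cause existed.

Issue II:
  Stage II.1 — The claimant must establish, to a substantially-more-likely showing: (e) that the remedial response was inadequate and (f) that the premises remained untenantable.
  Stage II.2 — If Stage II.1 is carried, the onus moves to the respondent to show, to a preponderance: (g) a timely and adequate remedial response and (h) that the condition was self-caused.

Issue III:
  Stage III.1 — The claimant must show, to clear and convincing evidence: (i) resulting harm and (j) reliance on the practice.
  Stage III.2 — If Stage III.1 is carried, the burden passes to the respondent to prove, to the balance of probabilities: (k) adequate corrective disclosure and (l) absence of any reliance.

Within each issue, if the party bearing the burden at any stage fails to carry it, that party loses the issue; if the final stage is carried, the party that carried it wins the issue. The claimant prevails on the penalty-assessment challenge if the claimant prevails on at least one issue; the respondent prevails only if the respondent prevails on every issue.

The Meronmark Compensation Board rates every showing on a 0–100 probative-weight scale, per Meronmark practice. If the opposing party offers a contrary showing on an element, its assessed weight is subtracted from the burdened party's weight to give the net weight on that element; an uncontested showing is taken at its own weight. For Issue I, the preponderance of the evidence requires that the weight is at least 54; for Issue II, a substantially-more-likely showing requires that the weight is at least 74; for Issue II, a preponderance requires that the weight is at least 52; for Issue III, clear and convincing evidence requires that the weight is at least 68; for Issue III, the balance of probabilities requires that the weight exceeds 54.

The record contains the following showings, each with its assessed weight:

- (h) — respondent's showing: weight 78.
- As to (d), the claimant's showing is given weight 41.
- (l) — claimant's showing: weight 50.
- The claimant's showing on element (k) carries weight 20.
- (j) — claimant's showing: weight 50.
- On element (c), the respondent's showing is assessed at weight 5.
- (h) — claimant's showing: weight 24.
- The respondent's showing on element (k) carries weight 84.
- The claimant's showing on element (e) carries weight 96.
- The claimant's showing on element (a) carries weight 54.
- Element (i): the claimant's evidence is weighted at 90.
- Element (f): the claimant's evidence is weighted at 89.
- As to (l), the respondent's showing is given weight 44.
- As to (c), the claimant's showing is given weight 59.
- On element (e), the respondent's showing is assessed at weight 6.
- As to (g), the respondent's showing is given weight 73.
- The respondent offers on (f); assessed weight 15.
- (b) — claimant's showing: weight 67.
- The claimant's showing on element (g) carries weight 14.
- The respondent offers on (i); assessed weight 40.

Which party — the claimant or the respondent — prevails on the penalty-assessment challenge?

— Issue I —
At Stage I.1 the claimant must meet the preponderance of the evidence (weight is at least 54): on (a) the weight is 54, which does reach 54, so (a) meets the standard; on (b) the weight is 67, which does reach 54, so (b) meets the standard.
  All elements met. The claimant retains the burden for Stage I.2.
At Stage I.2 the claimant must meet the preponderance of the evidence (weight is at least 54): on (c) the weight is 59 less the opposing 5 gives net 54, ≥ 54, so (c) meets the standard; on (d) the weight is 41, which does not reach 54, so (d) does not meet the standard.
  Stage I.2 not carried; the claimant fails its burden.
So the respondent prevails on this issue.
— Issue II —
Stage II.1 — burden on claimant; standard: a substantially-more-likely showing (weight is at least 74).
    (e): 96 − 6 = 90 ≥ 74 [met]
    (f): 89 − 15 = 74 ≥ 74 [met]
  All elements met. The burden passes to the respondent.
Stage II.2 — burden on respondent; standard: a preponderance (weight is at least 52).
    (g): 73 − 14 = 59 ≥ 52 [met]
    (h): 78 − 24 = 54 ≥ 52 [met]
  Stage II.2 carried; the final stage is satisfied.
Every stage carried; the respondent prevails on this issue.
— Issue III —
At Stage III.1 the claimant must meet clear and convincing evidence (weight is at least 68): on (i) the weight is 90 less the opposing 40 gives net 50, which does not reach 68, so (i) does not meet the standard; on (j) the weight is 50, which does not reach 68, so (j) does not meet the standard.
  Stage III.1 not carried; the claimant fails its burden.
So the respondent prevails on this issue.
Per-issue: Issue I → respondent; Issue II → respondent; Issue III → respondent. The claimant must prevail on at least one issue; overall, the respondent prevails.

respondent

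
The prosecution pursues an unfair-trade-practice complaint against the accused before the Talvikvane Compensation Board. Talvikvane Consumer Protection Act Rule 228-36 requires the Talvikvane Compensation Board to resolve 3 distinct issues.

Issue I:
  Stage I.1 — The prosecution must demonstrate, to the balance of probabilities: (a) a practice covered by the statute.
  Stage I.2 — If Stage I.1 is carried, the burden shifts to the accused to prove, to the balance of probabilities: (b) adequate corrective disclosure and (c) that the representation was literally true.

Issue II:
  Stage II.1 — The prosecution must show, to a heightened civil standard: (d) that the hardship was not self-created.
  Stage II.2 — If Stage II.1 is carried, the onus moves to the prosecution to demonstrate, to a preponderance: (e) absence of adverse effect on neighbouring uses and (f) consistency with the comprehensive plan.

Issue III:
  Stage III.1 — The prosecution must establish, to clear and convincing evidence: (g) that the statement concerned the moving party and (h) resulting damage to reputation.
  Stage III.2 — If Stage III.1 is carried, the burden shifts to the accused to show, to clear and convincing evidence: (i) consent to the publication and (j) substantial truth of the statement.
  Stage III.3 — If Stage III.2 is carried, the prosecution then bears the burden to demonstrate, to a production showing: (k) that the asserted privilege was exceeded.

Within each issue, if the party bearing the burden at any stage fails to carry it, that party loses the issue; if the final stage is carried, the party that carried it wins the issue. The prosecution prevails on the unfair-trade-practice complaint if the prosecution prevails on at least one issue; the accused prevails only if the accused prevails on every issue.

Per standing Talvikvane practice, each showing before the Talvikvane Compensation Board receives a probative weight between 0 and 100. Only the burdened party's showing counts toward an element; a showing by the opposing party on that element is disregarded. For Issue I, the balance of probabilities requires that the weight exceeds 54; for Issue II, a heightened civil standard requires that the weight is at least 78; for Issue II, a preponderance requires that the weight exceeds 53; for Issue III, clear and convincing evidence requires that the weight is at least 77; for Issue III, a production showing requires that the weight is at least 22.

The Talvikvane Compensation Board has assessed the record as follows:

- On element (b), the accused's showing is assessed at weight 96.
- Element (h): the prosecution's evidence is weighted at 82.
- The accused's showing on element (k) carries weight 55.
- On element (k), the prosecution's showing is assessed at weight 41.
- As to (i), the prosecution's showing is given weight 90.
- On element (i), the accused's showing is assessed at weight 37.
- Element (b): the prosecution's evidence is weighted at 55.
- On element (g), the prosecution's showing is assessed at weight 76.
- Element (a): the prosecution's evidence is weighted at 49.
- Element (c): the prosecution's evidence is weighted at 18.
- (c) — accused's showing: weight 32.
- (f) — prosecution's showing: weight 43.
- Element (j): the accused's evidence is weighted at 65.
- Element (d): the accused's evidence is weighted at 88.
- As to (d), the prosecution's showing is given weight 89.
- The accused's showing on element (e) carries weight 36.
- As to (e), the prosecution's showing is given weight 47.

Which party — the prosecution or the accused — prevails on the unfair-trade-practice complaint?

accused

— Issue I —
Stage I.1 (prosecution, the balance of probabilities, weight exceeds 54): (a) 49 ≤ 54 — fails.
  Not every element is met, so the prosecution fails to carry Stage I.1.
The analysis ends at Stage I.1; the accused prevails on this issue.
— Issue II —
Stage II.1 — burden on prosecution; standard: a heightened civil standard (weight is at least 78).
    (d): 89 (accused's 88 disregarded) ≥ 78 [met]
  Stage II.1 is satisfied; the prosecution continues to bear the burden.
Stage II.2 — burden on prosecution; standard: a preponderance (weight exceeds 53).
    (e): 47 (accused's 36 disregarded) ≤ 53 [not met]
    (f): 43 ≤ 53 [not met]
  Not every element is met, so the prosecution fails to carry Stage II.2.
So the accused prevails on this issue.
— Issue III —
Stage III.1 — burden on prosecution; standard: clear and convincing evidence (weight is at least 77).
    (g): 76 < 77 [not met]
    (h): 82 ≥ 77 [met]
  The prosecution does not carry Stage III.1.
The analysis ends at Stage III.1; the accused prevails on this issue.
Per-issue: Issue I → accused; Issue II → accused; Issue III → accused. The prosecution must prevail on at least one issue; overall, the accused prevails.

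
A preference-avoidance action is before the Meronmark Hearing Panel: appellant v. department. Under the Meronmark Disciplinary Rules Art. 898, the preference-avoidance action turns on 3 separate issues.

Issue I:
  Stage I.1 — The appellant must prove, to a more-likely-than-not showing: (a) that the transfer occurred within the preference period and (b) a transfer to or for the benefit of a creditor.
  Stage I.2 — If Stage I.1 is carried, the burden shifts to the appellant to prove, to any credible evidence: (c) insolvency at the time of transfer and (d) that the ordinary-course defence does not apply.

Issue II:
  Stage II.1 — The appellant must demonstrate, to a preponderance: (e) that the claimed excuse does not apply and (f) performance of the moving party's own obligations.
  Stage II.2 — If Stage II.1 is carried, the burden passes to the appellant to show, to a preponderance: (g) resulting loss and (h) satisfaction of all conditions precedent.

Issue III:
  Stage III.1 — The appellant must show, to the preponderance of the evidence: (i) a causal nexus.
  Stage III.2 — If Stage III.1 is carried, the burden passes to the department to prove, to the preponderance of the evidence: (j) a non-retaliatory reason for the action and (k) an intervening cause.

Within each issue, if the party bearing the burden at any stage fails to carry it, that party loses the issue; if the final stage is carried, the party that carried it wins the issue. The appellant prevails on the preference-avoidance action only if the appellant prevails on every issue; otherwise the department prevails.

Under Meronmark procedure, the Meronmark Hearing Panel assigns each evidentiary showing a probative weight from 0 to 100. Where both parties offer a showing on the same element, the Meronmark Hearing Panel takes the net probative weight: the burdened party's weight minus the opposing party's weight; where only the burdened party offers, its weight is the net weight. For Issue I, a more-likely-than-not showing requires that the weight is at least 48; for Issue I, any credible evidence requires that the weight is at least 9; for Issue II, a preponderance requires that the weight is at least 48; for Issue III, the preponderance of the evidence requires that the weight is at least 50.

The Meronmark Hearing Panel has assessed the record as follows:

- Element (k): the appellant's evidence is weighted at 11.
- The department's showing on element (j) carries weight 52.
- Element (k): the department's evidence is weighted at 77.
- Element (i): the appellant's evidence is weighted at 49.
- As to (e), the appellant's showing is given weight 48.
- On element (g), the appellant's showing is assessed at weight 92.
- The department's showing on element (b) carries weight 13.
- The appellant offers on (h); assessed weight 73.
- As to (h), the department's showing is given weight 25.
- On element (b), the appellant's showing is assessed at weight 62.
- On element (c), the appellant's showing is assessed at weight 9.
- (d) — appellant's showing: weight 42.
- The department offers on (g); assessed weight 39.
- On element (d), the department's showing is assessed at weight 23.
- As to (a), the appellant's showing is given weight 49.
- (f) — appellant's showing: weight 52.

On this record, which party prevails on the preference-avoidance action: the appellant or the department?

department

— Issue I —
At Stage I.1 the appellant must meet a more-likely-than-not showing (weight is at least 48): on (a) the weight is 49, ≥ 48, so (a) meets the standard; on (b) the weight is 62 less the opposing 13 gives net 49, ≥ 48, so (b) meets the standard.
  All elements met. The appellant retains the burden for Stage I.2.
At Stage I.2 the appellant must meet any credible evidence (weight is at least 9): on (c) the weight is 9, ≥ 9, so (c) meets the standard; on (d) the weight is 42 less the opposing 23 gives net 19, ≥ 9, so (d) meets the standard.
  All elements met at the final stage.
All stages carried — the appellant prevails on this issue.
— Issue II —
Stage II.1 — burden on appellant; standard: a preponderance (weight is at least 48).
    (e): 48 ≥ 48 [met]
    (f): 52 ≥ 48 [met]
  Stage II.1 carried; the burden remains with the appellant.
Stage II.2 — burden on appellant; standard: a preponderance (weight is at least 48).
    (g): 92 − 39 = 53 ≥ 48 [met]
    (h): 73 − 25 = 48 ≥ 48 [met]
  Stage II.2 carried; the final stage is satisfied.
All stages carried — the appellant prevails on this issue.
— Issue III —
Stage III.1 (appellant, the preponderance of the evidence, weight is at least 50): (i) 49 < 50 — fails.
  Stage III.1 not carried; the appellant fails its burden.
So the department prevails on this issue.
Per-issue: Issue I → appellant; Issue II → appellant; Issue III → department. The appellant must prevail on every issue; overall, the department prevails.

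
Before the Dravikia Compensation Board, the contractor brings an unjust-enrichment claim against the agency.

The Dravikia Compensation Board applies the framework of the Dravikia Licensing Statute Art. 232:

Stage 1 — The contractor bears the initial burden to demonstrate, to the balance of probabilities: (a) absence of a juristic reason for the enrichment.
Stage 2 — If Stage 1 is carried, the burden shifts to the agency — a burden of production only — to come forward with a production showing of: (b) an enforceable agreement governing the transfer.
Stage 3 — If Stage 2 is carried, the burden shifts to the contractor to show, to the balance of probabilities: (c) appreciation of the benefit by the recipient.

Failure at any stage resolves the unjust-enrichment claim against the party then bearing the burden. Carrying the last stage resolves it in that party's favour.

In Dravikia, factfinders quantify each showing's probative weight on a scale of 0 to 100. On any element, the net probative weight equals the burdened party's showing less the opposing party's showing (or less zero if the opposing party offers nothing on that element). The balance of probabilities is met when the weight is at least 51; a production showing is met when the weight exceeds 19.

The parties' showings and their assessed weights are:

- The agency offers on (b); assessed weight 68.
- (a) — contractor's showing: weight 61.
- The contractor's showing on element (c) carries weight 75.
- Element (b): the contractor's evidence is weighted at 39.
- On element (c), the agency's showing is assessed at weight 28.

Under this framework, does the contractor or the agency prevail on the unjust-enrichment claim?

agency

Stage 1 — burden on contractor; standard: the balance of probabilities (weight is at least 51).
    (a): 61 ≥ 51 [met]
  Stage 1 is satisfied; the onus moves to the agency.
Stage 2 — burden on agency; standard: a production showing (weight exceeds 19).
    (b): 68 − 39 = 29 > 19 [met]
  Stage 2 carried; the burden shifts to the contractor.
Stage 3 — burden on contractor; standard: the balance of probabilities (weight is at least 51).
    (c): 75 − 28 = 47 < 51 [not met]
  Stage 3 not carried; the contractor fails its burden.
The agency prevails.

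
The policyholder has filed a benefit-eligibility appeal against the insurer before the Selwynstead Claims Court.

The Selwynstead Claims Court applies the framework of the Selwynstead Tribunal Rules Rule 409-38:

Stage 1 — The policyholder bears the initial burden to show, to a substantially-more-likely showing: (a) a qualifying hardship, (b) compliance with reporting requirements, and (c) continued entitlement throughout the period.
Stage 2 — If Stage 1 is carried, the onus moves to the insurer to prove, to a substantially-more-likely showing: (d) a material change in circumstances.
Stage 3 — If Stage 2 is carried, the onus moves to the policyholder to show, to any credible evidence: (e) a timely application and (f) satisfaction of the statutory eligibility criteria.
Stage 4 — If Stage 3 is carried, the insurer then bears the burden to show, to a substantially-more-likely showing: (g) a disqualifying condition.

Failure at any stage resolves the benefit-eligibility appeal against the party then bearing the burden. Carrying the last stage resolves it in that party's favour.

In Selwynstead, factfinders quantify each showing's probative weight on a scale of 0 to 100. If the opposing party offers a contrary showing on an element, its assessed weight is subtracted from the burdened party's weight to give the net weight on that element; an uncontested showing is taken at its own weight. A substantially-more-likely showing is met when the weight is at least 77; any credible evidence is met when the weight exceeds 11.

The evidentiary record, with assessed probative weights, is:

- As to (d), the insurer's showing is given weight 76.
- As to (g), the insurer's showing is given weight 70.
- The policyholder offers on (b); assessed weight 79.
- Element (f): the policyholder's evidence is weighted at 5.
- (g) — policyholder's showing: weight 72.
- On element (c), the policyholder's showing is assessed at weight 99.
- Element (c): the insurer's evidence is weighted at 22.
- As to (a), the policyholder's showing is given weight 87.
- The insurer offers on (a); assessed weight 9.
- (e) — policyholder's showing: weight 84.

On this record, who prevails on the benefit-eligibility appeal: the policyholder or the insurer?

policyholder

At Stage 1 the policyholder must meet a substantially-more-likely showing (weight is at least 77): on (a) the weight is 87 less the opposing 9 gives net 78, which does reach 77, so (a) meets the standard; on (b) the weight is 79, which does reach 77, so (b) meets the standard; on (c) the weight is 99 less the opposing 22 gives net 77, which does reach 77, so (c) meets the standard.
  All elements met. The burden passes to the insurer.
At Stage 2 the insurer must meet a substantially-more-likely showing (weight is at least 77): on (d) the weight is 76, < 77, so (d) does not meet the standard.
  Stage 2 not carried; the insurer fails its burden.
The analysis ends at Stage 2; the policyholder prevails.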